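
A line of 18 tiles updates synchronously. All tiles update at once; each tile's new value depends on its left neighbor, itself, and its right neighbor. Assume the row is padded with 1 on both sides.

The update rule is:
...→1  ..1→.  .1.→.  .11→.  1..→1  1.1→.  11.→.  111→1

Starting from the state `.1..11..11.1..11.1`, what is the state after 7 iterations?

...1..1.....11....

iteration 1: ..1...1.....1.....
iteration 2: 1..11..1111..1111.
iteration 3: .1...1..11.1..11..
iteration 4: ..11..1.....1...1.
iteration 5: 1...1..1111..11...
iteration 6: .11..1..11.1...11.
iteration 7: ...1..1.....11....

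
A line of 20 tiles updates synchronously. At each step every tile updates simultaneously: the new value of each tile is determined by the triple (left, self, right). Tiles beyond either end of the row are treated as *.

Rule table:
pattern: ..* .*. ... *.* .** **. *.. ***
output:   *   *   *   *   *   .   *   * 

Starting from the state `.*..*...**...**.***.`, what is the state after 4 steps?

step 1: *********.****.***.*
step 2: ********.****.***.**
step 3: *******.****.***.***
step 4: ******.****.***.****

******.****.***.****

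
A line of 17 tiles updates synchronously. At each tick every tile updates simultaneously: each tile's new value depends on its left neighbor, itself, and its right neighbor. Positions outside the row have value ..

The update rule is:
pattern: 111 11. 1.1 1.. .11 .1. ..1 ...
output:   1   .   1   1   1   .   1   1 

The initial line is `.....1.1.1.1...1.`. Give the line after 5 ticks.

tick 1: 11111.1.1.1.111.1
tick 2: 1111.1.1.1.111.1.
tick 3: 111.1.1.1.111.1.1
tick 4: 11.1.1.1.111.1.1.
tick 5: 1.1.1.1.111.1.1.1

1.1.1.1.111.1.1.1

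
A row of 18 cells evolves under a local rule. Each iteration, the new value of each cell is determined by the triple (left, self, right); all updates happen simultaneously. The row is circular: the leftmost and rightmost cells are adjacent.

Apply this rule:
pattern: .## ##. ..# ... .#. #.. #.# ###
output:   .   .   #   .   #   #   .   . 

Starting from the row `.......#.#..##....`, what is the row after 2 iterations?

.....#......####..

iteration 1: ......##.###..#...
iteration 2: .....#......####..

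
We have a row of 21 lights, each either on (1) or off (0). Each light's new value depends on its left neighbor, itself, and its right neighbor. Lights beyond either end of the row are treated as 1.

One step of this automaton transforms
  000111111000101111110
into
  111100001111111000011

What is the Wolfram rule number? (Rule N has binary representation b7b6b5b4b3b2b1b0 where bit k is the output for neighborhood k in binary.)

127

position 4: 111 → 0  (bit 7 = 0)
position 8: 110 → 1  (bit 6 = 1)
position 13: 101 → 1  (bit 5 = 1)
position 0: 100 → 1  (bit 4 = 1)
position 3: 011 → 1  (bit 3 = 1)
position 12: 010 → 1  (bit 2 = 1)
position 2: 001 → 1  (bit 1 = 1)
position 1: 000 → 1  (bit 0 = 1)
bits b7..b0 = 01111111 = 127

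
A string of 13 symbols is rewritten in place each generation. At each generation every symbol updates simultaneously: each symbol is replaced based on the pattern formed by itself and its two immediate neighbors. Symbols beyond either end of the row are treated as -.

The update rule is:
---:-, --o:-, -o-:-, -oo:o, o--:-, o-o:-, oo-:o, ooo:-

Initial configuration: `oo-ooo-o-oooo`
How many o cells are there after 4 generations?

2

oo-o-o---o--o
oo-----------
oo-----------  (fixed point — unchanged through generation 4)
count of o: 2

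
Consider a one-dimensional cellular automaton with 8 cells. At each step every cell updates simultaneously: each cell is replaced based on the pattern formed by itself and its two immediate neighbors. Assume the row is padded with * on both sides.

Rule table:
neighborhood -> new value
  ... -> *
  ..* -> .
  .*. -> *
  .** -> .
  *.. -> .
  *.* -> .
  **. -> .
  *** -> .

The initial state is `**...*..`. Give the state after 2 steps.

...*.*..
.*.*.*..

.*.*.*..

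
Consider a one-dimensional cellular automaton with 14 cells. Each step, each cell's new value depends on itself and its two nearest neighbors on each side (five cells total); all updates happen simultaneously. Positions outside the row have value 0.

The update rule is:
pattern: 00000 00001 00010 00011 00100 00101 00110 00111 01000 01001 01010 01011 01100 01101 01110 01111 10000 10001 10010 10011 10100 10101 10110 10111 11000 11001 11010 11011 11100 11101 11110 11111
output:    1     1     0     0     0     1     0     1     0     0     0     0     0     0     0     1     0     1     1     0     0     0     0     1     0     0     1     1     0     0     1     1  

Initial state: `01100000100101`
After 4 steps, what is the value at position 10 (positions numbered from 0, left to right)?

00000110001100
11110000100000
11100010000111
10001000010100
position 10 holds 0

0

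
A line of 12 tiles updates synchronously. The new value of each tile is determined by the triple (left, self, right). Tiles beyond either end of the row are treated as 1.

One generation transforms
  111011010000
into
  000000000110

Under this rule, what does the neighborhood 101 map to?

At position 3 the neighborhood is 101; the next row has 0 there.

0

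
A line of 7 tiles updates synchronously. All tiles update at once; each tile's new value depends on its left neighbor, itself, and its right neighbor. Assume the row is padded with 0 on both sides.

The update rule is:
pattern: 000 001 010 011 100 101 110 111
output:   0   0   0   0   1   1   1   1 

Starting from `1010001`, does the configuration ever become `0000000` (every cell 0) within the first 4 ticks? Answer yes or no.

0101000
0010100
0001010
0000101
tick 4 is 0000101, still not uniform 0

no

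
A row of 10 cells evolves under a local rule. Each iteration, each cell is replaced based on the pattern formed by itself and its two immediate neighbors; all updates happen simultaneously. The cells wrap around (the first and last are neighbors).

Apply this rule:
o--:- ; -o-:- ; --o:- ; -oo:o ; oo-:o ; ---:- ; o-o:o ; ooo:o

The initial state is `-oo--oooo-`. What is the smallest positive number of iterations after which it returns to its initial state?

1

-oo--oooo-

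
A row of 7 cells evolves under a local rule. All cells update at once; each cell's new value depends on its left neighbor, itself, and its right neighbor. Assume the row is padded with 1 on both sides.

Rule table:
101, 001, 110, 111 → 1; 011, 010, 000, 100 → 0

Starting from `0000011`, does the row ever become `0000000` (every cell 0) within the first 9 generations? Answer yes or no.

0000101
0001010
0010101
0101010
1010101
1101010
1110101
1111010
1111101
generation 9 is 1111101, still not uniform 0

no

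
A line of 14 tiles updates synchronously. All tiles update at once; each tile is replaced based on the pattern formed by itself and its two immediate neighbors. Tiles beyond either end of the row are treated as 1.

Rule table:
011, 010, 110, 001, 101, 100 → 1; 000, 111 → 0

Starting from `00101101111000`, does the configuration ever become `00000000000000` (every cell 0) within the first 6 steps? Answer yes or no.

11111111001101
00000001111111
10000011000000
11000111100001
01101100110011
11111111111110
step 6 is 11111111111110, still not uniform 0

no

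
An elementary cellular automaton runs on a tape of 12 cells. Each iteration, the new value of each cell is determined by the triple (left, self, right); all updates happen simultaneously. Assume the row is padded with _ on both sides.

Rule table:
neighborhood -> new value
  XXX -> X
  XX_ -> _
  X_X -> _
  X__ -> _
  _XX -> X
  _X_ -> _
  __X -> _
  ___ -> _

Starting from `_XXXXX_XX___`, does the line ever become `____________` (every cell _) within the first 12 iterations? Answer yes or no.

_XXXX__X____
_XXX________
_XX_________
_X__________
____________
all cells are _ at iteration 5

yes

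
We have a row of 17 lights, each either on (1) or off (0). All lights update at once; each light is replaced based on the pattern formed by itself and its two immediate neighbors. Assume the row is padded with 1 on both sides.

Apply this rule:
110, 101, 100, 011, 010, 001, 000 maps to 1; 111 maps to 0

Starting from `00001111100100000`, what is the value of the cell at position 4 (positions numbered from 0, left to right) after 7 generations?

11111000111111111
00001111100000000
11111000111111111  (repeats generation 1; period 2)
generation 7: 11111000111111111
position 4 holds 1

1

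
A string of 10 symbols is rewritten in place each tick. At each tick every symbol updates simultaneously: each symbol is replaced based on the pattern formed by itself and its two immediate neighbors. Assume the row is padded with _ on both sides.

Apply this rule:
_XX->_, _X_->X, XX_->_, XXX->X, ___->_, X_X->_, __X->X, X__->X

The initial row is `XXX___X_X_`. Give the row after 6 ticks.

tick 1: _X_X_XX_XX
tick 2: XX_X______
tick 3: ___XX_____
tick 4: __X__X____
tick 5: _XXXXXX___
tick 6: X_XXXX_X__

X_XXXX_X__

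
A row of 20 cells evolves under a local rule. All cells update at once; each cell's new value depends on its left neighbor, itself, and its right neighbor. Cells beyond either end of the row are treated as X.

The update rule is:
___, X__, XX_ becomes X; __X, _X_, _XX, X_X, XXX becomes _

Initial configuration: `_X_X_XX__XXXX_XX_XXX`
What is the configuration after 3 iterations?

____XX____XX__X___X_

______XX____X__X____
XXXXX__XXXX__X__XXX_
____XX____XX__X___X_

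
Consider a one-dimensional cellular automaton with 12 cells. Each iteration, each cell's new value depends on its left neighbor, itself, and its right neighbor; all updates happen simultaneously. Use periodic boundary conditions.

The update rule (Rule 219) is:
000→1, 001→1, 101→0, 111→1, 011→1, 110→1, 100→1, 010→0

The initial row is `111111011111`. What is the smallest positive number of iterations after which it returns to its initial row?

1

111111011111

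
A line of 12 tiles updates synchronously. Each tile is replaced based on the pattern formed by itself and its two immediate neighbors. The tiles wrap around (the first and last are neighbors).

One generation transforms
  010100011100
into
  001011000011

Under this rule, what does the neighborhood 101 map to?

At position 2 the neighborhood is 101; the next row has 1 there.

1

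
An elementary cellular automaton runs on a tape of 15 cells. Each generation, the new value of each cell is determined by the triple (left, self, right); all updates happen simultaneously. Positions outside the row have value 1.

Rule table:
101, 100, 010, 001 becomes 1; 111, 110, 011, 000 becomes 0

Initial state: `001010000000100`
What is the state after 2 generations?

000000100010000

generation 1: 111111000001111
generation 2: 000000100010000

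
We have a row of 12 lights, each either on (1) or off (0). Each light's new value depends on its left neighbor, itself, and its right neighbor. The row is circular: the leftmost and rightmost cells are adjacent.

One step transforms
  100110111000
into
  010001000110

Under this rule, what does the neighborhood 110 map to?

At position 4 the neighborhood is 110; the next row has 0 there.

0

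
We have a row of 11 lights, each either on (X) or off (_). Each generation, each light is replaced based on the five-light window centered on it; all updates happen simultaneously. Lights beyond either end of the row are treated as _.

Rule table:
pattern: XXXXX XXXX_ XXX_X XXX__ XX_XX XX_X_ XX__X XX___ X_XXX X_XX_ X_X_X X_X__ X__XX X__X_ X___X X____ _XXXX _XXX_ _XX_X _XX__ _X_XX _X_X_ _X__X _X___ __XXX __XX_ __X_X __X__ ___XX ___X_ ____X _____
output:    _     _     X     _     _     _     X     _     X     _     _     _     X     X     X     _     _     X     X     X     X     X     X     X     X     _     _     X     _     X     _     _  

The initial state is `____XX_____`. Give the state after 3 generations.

_____X_____
____XXX____
____XX_____

____XX_____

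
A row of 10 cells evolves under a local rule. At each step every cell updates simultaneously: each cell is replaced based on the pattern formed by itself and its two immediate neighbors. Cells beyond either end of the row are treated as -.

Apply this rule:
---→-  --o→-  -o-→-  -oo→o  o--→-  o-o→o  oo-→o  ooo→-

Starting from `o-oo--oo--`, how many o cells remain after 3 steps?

-ooo--oo--
-o-o--oo--
--o---oo--
count of o: 3

3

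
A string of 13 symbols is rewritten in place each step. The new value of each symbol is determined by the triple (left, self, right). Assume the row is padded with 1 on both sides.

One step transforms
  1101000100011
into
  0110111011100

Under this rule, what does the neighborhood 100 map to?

1

At position 4 the neighborhood is 100; the next row has 1 there.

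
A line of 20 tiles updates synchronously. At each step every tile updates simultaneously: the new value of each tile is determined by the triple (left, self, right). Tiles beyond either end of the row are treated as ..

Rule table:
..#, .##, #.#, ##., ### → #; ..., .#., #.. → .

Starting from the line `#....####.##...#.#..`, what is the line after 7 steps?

##############......

....########..#.#...
...#########.#.#....
..###########.#.....
.#############......
##############......
##############......  (fixed point — unchanged through step 7)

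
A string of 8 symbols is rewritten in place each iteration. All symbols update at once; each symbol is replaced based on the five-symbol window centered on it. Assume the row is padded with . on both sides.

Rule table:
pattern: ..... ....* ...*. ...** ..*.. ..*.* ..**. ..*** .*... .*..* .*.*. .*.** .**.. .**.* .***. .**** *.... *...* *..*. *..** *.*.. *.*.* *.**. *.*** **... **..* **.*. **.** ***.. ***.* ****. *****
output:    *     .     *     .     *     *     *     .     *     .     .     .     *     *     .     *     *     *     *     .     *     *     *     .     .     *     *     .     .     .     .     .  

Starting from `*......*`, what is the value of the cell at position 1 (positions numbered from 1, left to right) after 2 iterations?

iteration 1: *****.**
iteration 2: .*....**
position 1 holds .

.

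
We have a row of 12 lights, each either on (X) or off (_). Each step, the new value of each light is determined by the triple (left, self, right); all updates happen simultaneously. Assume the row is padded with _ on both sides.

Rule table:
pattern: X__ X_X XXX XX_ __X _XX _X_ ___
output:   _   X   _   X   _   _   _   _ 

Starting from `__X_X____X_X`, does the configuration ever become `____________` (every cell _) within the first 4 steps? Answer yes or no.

yes

___X______X_
____________
all cells are _ at step 2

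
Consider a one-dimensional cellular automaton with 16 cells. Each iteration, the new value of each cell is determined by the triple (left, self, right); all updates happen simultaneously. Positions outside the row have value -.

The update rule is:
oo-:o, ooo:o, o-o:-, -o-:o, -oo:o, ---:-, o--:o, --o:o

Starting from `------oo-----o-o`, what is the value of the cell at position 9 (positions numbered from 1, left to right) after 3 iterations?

iteration 1: -----oooo---oo-o
iteration 2: ----oooooo-ooo-o
iteration 3: ---ooooooo-ooo-o
position 9 holds o

o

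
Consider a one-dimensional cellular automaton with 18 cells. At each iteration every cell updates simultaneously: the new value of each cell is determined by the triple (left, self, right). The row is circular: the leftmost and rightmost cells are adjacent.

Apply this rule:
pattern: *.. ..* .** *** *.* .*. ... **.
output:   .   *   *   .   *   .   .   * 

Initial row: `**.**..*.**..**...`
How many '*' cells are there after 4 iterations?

iteration 1: *****.*.***.***..*
iteration 2: ....**.**.***.*.**
iteration 3: ...********.**.***
iteration 4: ..**......******.*
count of *: 9

9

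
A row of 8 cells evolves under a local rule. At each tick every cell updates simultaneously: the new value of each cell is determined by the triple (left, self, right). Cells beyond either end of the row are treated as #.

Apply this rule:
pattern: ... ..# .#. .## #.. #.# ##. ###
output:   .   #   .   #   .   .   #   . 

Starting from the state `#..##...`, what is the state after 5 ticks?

#...#..#

#.###..#
#.#.#.##
#.....#.
#....#..
#...#..#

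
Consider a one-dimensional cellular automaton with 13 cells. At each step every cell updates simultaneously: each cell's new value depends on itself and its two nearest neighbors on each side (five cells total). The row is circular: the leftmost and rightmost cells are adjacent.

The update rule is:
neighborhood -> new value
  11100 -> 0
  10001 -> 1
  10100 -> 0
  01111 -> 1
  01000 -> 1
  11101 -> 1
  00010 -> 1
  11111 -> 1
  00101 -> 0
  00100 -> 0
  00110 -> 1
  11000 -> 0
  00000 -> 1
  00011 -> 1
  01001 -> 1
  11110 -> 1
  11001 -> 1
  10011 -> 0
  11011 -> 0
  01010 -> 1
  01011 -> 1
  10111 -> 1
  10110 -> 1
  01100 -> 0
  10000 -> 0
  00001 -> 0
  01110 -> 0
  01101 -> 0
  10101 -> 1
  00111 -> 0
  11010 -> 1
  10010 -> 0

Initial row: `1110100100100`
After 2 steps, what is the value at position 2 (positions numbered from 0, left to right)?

1

step 1: 0011010010010
step 2: 1110101001001
position 2 holds 1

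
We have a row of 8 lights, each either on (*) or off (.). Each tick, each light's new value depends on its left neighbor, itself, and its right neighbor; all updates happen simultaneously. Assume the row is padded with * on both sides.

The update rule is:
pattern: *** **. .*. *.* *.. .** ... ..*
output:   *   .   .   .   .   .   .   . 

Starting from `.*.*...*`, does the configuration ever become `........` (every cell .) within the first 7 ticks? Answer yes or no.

........
all cells are . at tick 1

yes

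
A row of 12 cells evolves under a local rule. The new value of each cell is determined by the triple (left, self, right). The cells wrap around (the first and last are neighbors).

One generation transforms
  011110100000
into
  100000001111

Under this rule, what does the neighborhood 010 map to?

0

At position 6 the neighborhood is 010; the next row has 0 there.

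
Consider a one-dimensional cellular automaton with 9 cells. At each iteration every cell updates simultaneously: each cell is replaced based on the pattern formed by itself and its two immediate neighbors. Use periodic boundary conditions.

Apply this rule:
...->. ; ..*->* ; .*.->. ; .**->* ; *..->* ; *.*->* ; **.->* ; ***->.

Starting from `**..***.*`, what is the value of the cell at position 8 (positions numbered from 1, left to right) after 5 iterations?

.****.***
**..***.*  (repeats iteration 0; period 2)
iteration 5: .****.***
position 8 holds *

*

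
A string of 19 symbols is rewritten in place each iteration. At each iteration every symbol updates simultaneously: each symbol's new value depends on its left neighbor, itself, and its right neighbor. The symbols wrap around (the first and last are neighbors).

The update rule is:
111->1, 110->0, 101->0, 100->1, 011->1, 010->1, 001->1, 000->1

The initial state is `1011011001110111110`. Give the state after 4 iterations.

1010010111100111100
1011110111011111011
0011100110011110011
1111011101111101110

1111011101111101110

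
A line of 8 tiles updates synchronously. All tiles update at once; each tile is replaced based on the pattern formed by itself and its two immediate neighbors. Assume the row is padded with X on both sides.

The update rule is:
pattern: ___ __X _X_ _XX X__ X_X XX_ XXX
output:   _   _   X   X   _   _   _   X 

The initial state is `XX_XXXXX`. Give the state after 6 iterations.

___XXXXX

iteration 1: X__XXXXX
iteration 2: ___XXXXX
iteration 3: ___XXXXX  (fixed point — unchanged through iteration 6)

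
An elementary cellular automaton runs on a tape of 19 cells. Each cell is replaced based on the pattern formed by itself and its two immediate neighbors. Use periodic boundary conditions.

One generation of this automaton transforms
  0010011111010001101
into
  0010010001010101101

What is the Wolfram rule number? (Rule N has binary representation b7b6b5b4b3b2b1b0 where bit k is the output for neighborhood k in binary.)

77

position 6: 111 → 0  (bit 7 = 0)
position 9: 110 → 1  (bit 6 = 1)
position 10: 101 → 0  (bit 5 = 0)
position 0: 100 → 0  (bit 4 = 0)
position 5: 011 → 1  (bit 3 = 1)
position 2: 010 → 1  (bit 2 = 1)
position 1: 001 → 0  (bit 1 = 0)
position 13: 000 → 1  (bit 0 = 1)
bits b7..b0 = 01001101 = 77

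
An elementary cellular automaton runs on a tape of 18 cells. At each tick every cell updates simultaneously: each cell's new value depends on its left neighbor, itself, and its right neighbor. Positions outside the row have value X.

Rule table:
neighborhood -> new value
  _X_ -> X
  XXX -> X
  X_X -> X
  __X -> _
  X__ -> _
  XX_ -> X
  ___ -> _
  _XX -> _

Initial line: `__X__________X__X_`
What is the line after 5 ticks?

tick 1: __X__________X__XX
tick 2: __X__________X___X
tick 3: __X__________X____
tick 4: __X__________X____  (fixed point — unchanged through tick 5)

__X__________X____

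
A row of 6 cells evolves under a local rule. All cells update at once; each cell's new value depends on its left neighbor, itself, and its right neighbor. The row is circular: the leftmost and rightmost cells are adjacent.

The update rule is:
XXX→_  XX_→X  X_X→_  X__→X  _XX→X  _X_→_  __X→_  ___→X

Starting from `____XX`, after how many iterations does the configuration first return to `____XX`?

iteration 1: XXX_XX
iteration 2: __X_X_
iteration 3: X____X
iteration 4: XXXX_X
iteration 5: ___X_X
iteration 6: XX____
iteration 7: XXXXX_
iteration 8: X___X_
iteration 9: _XX___
iteration 10: _XXXXX
iteration 11: _X___X
iteration 12: __XX__
iteration 13: X_XXXX
iteration 14: X_X___
iteration 15: ___XX_
iteration 16: XX_XXX
iteration 17: _X_X__
iteration 18: ____XX

18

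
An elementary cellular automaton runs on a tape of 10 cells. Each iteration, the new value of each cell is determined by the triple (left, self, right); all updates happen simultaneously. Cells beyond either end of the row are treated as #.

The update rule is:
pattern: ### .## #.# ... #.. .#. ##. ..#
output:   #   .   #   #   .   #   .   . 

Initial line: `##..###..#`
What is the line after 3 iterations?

#....#....
..##.#.##.
....###..#

....###..#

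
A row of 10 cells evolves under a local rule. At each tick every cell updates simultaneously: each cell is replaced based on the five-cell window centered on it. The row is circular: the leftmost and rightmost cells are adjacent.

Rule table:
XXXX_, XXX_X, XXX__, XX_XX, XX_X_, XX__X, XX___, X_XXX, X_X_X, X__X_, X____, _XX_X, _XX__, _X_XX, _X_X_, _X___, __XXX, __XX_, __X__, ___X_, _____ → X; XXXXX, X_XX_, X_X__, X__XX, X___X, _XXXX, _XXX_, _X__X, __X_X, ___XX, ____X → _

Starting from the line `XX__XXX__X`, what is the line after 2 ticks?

X_XXXX_XXX

tick 1: _XX_X_XX_X
tick 2: X_XXXX_XXX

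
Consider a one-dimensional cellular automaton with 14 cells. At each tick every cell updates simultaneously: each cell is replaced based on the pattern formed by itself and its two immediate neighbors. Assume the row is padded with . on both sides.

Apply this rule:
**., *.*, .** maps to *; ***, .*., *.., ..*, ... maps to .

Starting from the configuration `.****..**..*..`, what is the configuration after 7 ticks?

.......**.....

tick 1: .*..*..**.....
tick 2: .......**.....
tick 3: .......**.....  (fixed point — unchanged through tick 7)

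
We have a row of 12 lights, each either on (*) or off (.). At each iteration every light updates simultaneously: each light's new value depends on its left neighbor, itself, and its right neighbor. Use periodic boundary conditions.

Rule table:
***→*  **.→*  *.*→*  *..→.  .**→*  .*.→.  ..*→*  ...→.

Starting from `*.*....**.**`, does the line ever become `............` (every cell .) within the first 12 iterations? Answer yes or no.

iteration 1: **....******
iteration 2: **...*******
iteration 3: **..********
iteration 4: **.*********
iteration 5: ************
iteration 6: ************  (fixed point — unchanged through iteration 12)
iteration 12 is ************, still not uniform .

no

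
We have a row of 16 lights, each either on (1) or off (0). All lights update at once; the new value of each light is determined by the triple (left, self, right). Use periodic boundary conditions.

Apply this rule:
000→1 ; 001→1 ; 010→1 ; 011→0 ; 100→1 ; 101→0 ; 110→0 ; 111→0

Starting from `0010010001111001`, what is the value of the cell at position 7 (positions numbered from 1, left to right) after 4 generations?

0

1111111110000111
0000000001111000
1111111110000111  (repeats generation 1; period 2)
generation 4: 0000000001111000
position 7 holds 0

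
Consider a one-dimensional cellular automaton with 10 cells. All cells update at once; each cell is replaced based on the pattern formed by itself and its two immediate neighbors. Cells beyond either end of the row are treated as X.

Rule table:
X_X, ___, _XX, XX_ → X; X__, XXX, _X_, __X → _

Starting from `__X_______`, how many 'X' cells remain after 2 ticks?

tick 1: ____XXXXX_
tick 2: _XX_X___XX
count of X: 5

5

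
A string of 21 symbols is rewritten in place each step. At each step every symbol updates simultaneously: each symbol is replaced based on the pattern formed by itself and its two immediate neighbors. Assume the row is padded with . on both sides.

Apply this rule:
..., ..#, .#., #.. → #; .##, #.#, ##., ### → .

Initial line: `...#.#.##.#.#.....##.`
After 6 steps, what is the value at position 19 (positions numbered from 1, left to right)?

step 1: ####.#....#.######..#
step 2: .....######.......###
step 3: #####......#######...
step 4: .....######.......###  (repeats step 2; period 2)
step 6: .....######.......###
position 19 holds #

#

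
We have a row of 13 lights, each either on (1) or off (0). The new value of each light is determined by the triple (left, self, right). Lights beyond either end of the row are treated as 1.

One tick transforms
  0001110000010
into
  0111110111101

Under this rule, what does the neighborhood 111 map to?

At position 4 the neighborhood is 111; the next row has 1 there.

1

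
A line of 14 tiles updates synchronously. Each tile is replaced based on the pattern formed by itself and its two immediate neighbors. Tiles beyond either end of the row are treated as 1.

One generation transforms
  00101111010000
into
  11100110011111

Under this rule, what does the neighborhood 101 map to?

0

At position 3 the neighborhood is 101; the next row has 0 there.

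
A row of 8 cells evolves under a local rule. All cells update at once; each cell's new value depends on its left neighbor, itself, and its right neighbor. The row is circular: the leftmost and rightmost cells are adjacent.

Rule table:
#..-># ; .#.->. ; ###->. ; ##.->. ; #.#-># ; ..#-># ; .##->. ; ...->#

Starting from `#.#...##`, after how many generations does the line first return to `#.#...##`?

2

generation 1: .#.###..
generation 2: #.#...##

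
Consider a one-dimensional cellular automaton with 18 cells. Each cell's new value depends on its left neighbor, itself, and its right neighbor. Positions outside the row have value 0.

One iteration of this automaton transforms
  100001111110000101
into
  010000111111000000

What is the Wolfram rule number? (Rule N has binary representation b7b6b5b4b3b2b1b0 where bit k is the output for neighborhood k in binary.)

208

position 6: 111 → 1  (bit 7 = 1)
position 10: 110 → 1  (bit 6 = 1)
position 16: 101 → 0  (bit 5 = 0)
position 1: 100 → 1  (bit 4 = 1)
position 5: 011 → 0  (bit 3 = 0)
position 0: 010 → 0  (bit 2 = 0)
position 4: 001 → 0  (bit 1 = 0)
position 2: 000 → 0  (bit 0 = 0)
bits b7..b0 = 11010000 = 208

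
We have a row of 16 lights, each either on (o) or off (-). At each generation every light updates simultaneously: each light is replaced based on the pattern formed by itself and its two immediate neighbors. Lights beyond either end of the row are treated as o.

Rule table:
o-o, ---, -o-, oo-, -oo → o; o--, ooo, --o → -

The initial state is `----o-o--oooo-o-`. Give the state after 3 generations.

----ooo--o--o-o-

generation 1: -oo-ooo--o--oooo
generation 2: ooooo-o--o--o---
generation 3: ----ooo--o--o-o-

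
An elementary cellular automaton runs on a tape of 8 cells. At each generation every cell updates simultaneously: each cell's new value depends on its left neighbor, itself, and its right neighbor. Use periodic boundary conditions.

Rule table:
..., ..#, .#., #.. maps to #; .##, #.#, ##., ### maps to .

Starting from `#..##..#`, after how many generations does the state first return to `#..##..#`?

2

generation 1: .##..##.
generation 2: #..##..#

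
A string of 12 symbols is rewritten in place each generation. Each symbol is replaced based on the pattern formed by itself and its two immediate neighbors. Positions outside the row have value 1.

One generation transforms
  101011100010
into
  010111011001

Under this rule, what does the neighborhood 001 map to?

At position 9 the neighborhood is 001; the next row has 0 there.

0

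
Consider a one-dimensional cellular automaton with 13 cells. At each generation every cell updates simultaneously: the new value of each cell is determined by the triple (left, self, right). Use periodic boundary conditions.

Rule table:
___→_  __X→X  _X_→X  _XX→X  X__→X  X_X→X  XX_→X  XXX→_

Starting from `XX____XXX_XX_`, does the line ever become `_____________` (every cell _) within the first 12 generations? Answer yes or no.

no

XXX__XX_XXXXX
__XXXXXXX____
_XX_____XX___
XXXX___XXXX__
X__XX_XX__XXX
XXXXXXXXXXX__
X_________XXX
XX_______XX__
XXX_____XXXXX
__XX___XX____
_XXXX_XXXX___
XX__XXX__XX__
generation 12 is XX__XXX__XX__, still not uniform _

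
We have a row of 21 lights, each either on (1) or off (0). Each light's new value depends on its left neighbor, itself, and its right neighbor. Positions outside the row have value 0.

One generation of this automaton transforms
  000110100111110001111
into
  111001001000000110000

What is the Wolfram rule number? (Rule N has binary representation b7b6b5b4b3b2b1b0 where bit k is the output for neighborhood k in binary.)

position 10: 111 → 0  (bit 7 = 0)
position 4: 110 → 0  (bit 6 = 0)
position 5: 101 → 1  (bit 5 = 1)
position 7: 100 → 0  (bit 4 = 0)
position 3: 011 → 0  (bit 3 = 0)
position 6: 010 → 0  (bit 2 = 0)
position 2: 001 → 1  (bit 1 = 1)
position 0: 000 → 1  (bit 0 = 1)
bits b7..b0 = 00100011 = 35

35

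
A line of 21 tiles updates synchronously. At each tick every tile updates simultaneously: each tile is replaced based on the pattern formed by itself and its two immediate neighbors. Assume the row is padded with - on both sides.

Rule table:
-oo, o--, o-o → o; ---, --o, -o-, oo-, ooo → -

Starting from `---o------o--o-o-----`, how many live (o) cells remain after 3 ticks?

----o------o--o-o----
-----o------o--o-o---
------o------o--o-o--
count of o: 4

4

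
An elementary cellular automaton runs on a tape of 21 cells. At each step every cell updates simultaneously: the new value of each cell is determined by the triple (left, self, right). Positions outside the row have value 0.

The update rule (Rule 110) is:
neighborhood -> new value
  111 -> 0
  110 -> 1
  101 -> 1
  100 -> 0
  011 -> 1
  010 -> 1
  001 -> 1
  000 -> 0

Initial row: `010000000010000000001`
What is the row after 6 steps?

110011100110001110011

step 1: 110000000110000000011
step 2: 110000001110000000111
step 3: 110000011010000001101
step 4: 110000111110000011111
step 5: 110001100010000110001
step 6: 110011100110001110011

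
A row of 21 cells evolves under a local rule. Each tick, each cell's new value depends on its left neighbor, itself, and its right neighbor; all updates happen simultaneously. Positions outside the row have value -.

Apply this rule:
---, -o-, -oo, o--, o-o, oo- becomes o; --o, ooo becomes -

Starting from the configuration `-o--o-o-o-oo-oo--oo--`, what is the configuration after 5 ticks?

-oo-oooooooooooo-oooo
-oooo----------ooo--o
-o--oooooooooo-o-oo-o
-oo-o--------oooooooo
-ooooooooooo-o------o

-ooooooooooo-o------o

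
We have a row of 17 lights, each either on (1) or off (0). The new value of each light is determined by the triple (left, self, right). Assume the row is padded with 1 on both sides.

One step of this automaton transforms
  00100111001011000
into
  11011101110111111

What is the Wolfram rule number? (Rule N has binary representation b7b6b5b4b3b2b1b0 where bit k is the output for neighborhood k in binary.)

123

position 6: 111 → 0  (bit 7 = 0)
position 7: 110 → 1  (bit 6 = 1)
position 11: 101 → 1  (bit 5 = 1)
position 0: 100 → 1  (bit 4 = 1)
position 5: 011 → 1  (bit 3 = 1)
position 2: 010 → 0  (bit 2 = 0)
position 1: 001 → 1  (bit 1 = 1)
position 15: 000 → 1  (bit 0 = 1)
bits b7..b0 = 01111011 = 123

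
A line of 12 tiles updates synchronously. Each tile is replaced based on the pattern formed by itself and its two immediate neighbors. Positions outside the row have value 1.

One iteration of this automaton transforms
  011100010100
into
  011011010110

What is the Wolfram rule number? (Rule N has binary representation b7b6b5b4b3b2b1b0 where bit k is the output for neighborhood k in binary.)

157

position 2: 111 → 1  (bit 7 = 1)
position 3: 110 → 0  (bit 6 = 0)
position 0: 101 → 0  (bit 5 = 0)
position 4: 100 → 1  (bit 4 = 1)
position 1: 011 → 1  (bit 3 = 1)
position 7: 010 → 1  (bit 2 = 1)
position 6: 001 → 0  (bit 1 = 0)
position 5: 000 → 1  (bit 0 = 1)
bits b7..b0 = 10011101 = 157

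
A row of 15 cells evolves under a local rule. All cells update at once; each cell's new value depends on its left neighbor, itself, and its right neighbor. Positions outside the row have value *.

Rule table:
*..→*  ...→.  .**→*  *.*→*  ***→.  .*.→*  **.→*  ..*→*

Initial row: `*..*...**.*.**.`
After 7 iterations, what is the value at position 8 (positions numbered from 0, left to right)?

.

*****.*********
....***........
*..**.**......*
*********....**
........**..**.
*......********
**....**.......
position 8 holds .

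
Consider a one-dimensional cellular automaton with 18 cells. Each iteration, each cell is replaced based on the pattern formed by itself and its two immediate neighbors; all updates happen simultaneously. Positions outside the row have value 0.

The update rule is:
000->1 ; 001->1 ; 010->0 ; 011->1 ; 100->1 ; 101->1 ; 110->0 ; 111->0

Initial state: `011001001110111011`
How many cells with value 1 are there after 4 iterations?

12

iteration 1: 110110111001100110
iteration 2: 101101100111011101
iteration 3: 011011011100110010
iteration 4: 110110110011101101
count of 1: 12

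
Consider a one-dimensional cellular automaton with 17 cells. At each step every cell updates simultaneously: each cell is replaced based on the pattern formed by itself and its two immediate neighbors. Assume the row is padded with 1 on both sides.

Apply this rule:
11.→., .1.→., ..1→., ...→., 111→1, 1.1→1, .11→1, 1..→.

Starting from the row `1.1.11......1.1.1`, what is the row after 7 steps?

..............111

.1.11........1.11
1.11..........111
.11...........111
11............111
1.............111
..............111
..............111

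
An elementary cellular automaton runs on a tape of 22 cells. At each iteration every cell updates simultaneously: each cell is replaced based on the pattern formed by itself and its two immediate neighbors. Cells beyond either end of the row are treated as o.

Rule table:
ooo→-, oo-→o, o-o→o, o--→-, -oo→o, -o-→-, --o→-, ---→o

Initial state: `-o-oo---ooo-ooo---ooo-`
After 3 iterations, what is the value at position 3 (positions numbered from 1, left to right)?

o-ooo-o-o-ooo-o-o-o-oo
ooo-oo-o-oo-oo-o-o-oo-
--ooooo-ooooooo-o-oooo
position 3 holds o

o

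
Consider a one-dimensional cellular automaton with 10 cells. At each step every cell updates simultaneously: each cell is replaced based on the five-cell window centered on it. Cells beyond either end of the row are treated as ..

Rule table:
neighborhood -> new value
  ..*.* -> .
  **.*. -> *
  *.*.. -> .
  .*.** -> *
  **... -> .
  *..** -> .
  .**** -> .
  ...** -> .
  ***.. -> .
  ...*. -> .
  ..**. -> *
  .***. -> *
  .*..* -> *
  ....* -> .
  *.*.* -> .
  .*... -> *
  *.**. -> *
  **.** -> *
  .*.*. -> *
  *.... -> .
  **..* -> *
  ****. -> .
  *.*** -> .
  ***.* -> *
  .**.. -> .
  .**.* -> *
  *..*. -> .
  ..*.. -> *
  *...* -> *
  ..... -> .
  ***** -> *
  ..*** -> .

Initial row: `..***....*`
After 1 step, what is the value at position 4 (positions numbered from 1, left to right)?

step 1: ...*.....*
position 4 holds *

*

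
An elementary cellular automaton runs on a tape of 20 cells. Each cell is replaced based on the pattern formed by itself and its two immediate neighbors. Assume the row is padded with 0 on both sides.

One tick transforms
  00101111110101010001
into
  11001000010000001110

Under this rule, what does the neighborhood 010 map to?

0

At position 2 the neighborhood is 010; the next row has 0 there.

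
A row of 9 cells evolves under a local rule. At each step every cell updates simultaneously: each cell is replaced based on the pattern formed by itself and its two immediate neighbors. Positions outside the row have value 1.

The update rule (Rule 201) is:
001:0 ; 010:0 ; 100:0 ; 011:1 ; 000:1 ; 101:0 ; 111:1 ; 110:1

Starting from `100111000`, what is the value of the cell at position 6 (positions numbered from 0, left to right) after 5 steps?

100111010
100111000  (repeats step 0; period 2)
step 5: 100111010
position 6 holds 0

0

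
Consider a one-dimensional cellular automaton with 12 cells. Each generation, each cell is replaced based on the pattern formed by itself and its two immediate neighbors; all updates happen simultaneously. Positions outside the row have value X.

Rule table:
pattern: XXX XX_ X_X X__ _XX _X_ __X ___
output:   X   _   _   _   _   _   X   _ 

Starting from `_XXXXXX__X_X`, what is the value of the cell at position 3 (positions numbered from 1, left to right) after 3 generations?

_

__XXXX__X___
_X_XX__X___X
______X___X_
position 3 holds _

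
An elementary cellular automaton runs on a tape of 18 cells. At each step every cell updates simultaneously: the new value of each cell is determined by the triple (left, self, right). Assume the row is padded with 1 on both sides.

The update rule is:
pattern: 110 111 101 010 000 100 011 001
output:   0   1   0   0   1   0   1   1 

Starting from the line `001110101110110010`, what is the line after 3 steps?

010011110010010011

011100001100100100
011001111001001001
010011110010010011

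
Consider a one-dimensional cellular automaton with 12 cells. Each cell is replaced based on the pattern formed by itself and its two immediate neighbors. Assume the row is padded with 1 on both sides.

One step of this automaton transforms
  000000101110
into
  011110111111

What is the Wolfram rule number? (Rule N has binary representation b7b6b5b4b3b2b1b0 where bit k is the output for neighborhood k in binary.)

position 9: 111 → 1  (bit 7 = 1)
position 10: 110 → 1  (bit 6 = 1)
position 7: 101 → 1  (bit 5 = 1)
position 0: 100 → 0  (bit 4 = 0)
position 8: 011 → 1  (bit 3 = 1)
position 6: 010 → 1  (bit 2 = 1)
position 5: 001 → 0  (bit 1 = 0)
position 1: 000 → 1  (bit 0 = 1)
bits b7..b0 = 11101101 = 237

237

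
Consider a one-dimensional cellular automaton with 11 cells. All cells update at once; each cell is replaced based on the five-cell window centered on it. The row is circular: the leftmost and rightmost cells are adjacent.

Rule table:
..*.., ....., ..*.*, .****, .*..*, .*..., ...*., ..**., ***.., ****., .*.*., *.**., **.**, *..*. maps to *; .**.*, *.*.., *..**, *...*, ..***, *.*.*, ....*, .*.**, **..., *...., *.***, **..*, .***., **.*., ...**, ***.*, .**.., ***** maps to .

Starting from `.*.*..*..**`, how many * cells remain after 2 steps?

step 1: ..*.****.*.
step 2: .**..**...*
count of *: 5

5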